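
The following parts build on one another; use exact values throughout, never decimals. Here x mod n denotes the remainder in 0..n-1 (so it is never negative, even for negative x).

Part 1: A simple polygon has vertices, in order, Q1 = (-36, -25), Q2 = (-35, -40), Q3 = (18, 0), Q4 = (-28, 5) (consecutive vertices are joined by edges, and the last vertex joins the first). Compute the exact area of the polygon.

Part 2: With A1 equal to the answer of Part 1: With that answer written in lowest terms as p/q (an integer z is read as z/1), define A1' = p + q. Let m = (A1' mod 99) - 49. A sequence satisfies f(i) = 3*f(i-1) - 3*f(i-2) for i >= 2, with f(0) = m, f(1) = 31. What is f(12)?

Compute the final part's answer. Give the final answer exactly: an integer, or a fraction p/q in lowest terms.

Part 1: cross terms: (-36*-40 - -35*-25)=565, (-35*0 - 18*-40)=720, (18*5 - -28*0)=90, (-28*-25 - -36*5)=880; twice the area = |2255| = 2255; area = 2255/2; answer 2255/2
Part 2: A1 = 2255/2; threaded value p + q = 2257; m = 30; f(2) = 3*(31) - 3*(30) = 3; iterating: f(2)=3, f(3)=-84, f(4)=-261, f(5)=-531, f(6)=-810, f(7)=-837, f(8)=-81, f(9)=2268, f(10)=7047, f(11)=14337, f(12)=21870; answer 21870

21870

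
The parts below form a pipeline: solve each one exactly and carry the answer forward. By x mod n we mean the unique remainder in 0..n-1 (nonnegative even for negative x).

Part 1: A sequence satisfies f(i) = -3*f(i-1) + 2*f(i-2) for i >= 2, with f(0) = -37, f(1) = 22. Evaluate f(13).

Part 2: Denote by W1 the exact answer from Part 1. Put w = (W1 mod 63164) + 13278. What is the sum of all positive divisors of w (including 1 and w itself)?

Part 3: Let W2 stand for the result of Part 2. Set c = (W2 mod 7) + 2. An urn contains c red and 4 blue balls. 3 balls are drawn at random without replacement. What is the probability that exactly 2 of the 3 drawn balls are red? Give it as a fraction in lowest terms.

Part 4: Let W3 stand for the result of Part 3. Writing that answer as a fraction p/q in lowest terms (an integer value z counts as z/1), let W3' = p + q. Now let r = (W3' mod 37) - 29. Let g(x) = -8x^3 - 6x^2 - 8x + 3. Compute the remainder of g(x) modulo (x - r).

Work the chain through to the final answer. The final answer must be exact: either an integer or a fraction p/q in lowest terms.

Part 1: f(2) = -3*(22) + 2*(-37) = -140; iterating: f(2)=-140, f(3)=464, f(4)=-1672, f(5)=5944, f(6)=-21176, f(7)=75416, f(8)=-268600, f(9)=956632, f(10)=-3407096, f(11)=12134552, f(12)=-43217848, f(13)=153922648; answer 153922648
Part 2: W1 = 153922648; w = 68422; 68422 = 2 * 34211; sigma = (1 + 2) * (1 + 34211) = 3 * 34212 = 102636; answer 102636
Part 3: W2 = 102636; c = 4; total draws C(8,3) = 56; favorable C(4,2)*C(4,1) = 24; P = 3/7; answer 3/7
Part 4: W3 = 3/7; threaded value p + q = 10; r = -19; remainder = value at the root: -8*(-19)^3 - 6*(-19)^2 - 8*(-19)^1 + 3 = (54872) + (-2166) + (152) + (3) = 52861; answer 52861

52861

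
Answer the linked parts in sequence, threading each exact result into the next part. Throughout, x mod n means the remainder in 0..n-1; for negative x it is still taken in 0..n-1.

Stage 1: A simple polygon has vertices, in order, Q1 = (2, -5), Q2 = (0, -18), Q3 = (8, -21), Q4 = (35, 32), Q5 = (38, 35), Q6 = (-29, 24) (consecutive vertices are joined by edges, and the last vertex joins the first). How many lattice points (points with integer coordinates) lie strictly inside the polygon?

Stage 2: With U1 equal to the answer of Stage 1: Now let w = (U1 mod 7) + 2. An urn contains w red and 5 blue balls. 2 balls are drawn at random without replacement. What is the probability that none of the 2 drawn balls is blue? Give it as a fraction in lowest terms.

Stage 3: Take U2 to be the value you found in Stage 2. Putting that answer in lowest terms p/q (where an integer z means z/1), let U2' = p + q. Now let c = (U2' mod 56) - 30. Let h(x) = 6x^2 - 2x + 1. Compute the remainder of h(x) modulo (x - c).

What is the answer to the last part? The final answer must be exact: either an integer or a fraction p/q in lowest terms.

3221

Stage 1: cross terms: (2*-18 - 0*-5)=-36, (0*-21 - 8*-18)=144, (8*32 - 35*-21)=991, (35*35 - 38*32)=9, (38*24 - -29*35)=1927, (-29*-5 - 2*24)=97; twice the area = |3132| = 3132; area = 1566; boundary points = 1 + 1 + 1 + 3 + 1 + 1 = 8; strictly interior points = area - boundary/2 + 1 = 1563; answer 1563
Stage 2: U1 = 1563; w = 4; total draws C(9,2) = 36; favorable C(4,2) = 6; P = 1/6; answer 1/6
Stage 3: U2 = 1/6; threaded value p + q = 7; c = -23; remainder = value at the root: 6*(-23)^2 - 2*(-23)^1 + 1 = (3174) + (46) + (1) = 3221; answer 3221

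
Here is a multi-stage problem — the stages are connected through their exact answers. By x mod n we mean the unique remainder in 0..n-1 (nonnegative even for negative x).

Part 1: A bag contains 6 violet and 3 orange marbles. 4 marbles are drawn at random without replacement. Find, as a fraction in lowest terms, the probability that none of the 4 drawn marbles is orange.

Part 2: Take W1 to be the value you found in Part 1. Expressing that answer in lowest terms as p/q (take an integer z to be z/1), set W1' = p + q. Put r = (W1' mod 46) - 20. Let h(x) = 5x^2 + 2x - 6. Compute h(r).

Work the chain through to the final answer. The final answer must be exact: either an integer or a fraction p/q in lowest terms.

1761

Part 1: total draws C(9,4) = 126; favorable C(6,4) = 15; P = 5/42; answer 5/42
Part 2: W1 = 5/42; threaded value p + q = 47; r = -19; 5*(-19)^2 + 2*(-19)^1 - 6 = (1805) + (-38) + (-6) = 1761; answer 1761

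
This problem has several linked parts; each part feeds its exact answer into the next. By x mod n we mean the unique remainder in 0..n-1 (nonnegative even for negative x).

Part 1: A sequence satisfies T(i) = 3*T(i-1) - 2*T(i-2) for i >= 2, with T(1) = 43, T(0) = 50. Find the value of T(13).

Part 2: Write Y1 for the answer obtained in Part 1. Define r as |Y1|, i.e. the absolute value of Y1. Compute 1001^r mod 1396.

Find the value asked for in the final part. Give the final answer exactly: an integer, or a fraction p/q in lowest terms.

Part 1: T(2) = 3*(43) - 2*(50) = 29; iterating: T(2)=29, T(3)=1, T(4)=-55, T(5)=-167, T(6)=-391, T(7)=-839, T(8)=-1735, T(9)=-3527, T(10)=-7111, T(11)=-14279, T(12)=-28615, T(13)=-57287; answer -57287
Part 2: Y1 = -57287; r = 57287; squarings mod 1396: 1001^1=1001, 1001^2=1069, 1001^4=833, 1001^8=77, 1001^16=345, 1001^32=365, 1001^64=605, 1001^128=273, 1001^256=541, 1001^512=917, 1001^1024=497, 1001^2048=1313, 1001^4096=1305, 1001^8192=1301, 1001^16384=649, 1001^32768=1005; 1001^57287 = 1001^1 * 1001^2 * 1001^4 * 1001^64 * 1001^128 * 1001^256 * 1001^512 * 1001^1024 * 1001^2048 * 1001^4096 * 1001^16384 * 1001^32768 = 1181 (mod 1396); answer 1181

1181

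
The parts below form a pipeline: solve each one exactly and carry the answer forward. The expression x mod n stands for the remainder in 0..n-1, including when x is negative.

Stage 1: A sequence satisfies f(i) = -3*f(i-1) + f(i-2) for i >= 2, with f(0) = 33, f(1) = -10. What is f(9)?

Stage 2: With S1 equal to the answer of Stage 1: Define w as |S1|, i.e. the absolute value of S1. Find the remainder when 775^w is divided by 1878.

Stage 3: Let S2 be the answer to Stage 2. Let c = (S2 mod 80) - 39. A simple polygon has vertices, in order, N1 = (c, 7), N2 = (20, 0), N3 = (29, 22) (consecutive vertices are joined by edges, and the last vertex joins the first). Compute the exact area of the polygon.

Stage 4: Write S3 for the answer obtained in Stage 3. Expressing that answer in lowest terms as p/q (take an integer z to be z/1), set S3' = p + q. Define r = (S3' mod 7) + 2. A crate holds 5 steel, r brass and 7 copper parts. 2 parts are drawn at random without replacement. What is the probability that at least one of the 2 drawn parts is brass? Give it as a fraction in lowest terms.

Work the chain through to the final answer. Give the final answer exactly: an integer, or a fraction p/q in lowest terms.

Stage 1: f(2) = -3*(-10) + 1*(33) = 63; iterating: f(2)=63, f(3)=-199, f(4)=660, f(5)=-2179, f(6)=7197, f(7)=-23770, f(8)=78507, f(9)=-259291; answer -259291
Stage 2: S1 = -259291; w = 259291; squarings mod 1878: 775^1=775, 775^2=1543, 775^4=1423, 775^8=445, 775^16=835, 775^32=487, 775^64=541, 775^128=1591, 775^256=1615, 775^512=1561, 775^1024=955, 775^2048=1195, 775^4096=745, 775^8192=1015, 775^16384=1081, 775^32768=445, 775^65536=835, 775^131072=487; 775^259291 = 775^1 * 775^2 * 775^8 * 775^16 * 775^64 * 775^128 * 775^1024 * 775^4096 * 775^8192 * 775^16384 * 775^32768 * 775^65536 * 775^131072 = 55 (mod 1878); answer 55
Stage 3: S2 = 55; c = 16; cross terms: (16*0 - 20*7)=-140, (20*22 - 29*0)=440, (29*7 - 16*22)=-149; twice the area = |151| = 151; area = 151/2; answer 151/2
Stage 4: S3 = 151/2; threaded value p + q = 153; r = 8; total draws C(20,2) = 190; complement C(12,2) = 66; favorable 190 - 66 = 124; P = 62/95; answer 62/95

62/95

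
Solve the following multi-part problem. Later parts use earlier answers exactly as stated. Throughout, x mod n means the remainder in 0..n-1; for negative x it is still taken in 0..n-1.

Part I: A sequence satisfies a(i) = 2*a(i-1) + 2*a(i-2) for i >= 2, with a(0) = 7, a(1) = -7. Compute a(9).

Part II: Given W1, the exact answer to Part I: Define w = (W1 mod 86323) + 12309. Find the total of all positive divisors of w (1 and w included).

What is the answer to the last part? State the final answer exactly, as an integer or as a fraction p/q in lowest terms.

Part I: a(2) = 2*(-7) + 2*(7) = 0; iterating: a(2)=0, a(3)=-14, a(4)=-28, a(5)=-84, a(6)=-224, a(7)=-616, a(8)=-1680, a(9)=-4592; answer -4592
Part II: W1 = -4592; w = 94040; 94040 = 2^3 * 5 * 2351; sigma = (1 + 2 + 4 + 8) * (1 + 5) * (1 + 2351) = 15 * 6 * 2352 = 211680; answer 211680

211680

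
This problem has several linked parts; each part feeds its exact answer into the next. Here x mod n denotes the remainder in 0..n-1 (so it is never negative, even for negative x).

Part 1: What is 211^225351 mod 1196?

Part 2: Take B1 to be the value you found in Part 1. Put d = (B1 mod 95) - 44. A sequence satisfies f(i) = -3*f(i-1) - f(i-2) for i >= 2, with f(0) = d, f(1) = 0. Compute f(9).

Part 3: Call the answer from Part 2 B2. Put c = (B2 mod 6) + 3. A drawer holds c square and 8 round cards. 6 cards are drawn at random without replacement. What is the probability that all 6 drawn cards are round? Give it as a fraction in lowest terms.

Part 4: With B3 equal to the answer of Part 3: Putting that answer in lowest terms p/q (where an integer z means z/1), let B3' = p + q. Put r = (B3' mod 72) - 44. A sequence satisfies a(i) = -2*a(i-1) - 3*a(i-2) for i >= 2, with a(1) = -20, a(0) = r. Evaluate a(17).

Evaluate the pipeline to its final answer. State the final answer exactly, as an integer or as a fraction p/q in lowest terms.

30172

Part 1: squarings mod 1196: 211^1=211, 211^2=269, 211^4=601, 211^8=9, 211^16=81, 211^32=581, 211^64=289, 211^128=997, 211^256=133, 211^512=945, 211^1024=809, 211^2048=269, 211^4096=601, 211^8192=9, 211^16384=81, 211^32768=581, 211^65536=289, 211^131072=997; 211^225351 = 211^1 * 211^2 * 211^4 * 211^64 * 211^4096 * 211^8192 * 211^16384 * 211^65536 * 211^131072 = 495 (mod 1196); answer 495
Part 2: B1 = 495; d = -24; f(2) = -3*(0) - 1*(-24) = 24; iterating: f(2)=24, f(3)=-72, f(4)=192, f(5)=-504, f(6)=1320, f(7)=-3456, f(8)=9048, f(9)=-23688; answer -23688
Part 3: B2 = -23688; c = 3; total draws C(11,6) = 462; favorable C(8,6) = 28; P = 2/33; answer 2/33
Part 4: B3 = 2/33; threaded value p + q = 35; r = -9; a(2) = -2*(-20) - 3*(-9) = 67; iterating: a(2)=67, a(3)=-74, a(4)=-53, a(5)=328, a(6)=-497, a(7)=10, a(8)=1471, a(9)=-2972, a(10)=1531, a(11)=5854, a(12)=-16301, a(13)=15040, a(14)=18823, a(15)=-82766, a(16)=109063, a(17)=30172; answer 30172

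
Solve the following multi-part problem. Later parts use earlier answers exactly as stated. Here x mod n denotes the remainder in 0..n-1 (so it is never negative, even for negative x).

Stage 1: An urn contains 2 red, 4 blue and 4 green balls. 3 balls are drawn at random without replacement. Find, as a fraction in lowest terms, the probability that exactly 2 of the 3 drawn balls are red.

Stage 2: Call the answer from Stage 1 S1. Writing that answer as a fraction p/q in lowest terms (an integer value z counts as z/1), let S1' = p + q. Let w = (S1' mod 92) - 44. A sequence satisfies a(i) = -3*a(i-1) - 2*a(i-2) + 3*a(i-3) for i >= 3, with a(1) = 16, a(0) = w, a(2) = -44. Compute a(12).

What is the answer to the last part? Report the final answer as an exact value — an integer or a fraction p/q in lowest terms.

Stage 1: total draws C(10,3) = 120; favorable C(2,2)*C(8,1) = 8; P = 1/15; answer 1/15
Stage 2: S1 = 1/15; threaded value p + q = 16; w = -28; a(3) = -3*(-44) - 2*(16) + 3*(-28) = 16; iterating: a(3)=16, a(4)=88, a(5)=-428, a(6)=1156, a(7)=-2348, a(8)=3448, a(9)=-2180, a(10)=-7400, a(11)=36904, a(12)=-102452; answer -102452

-102452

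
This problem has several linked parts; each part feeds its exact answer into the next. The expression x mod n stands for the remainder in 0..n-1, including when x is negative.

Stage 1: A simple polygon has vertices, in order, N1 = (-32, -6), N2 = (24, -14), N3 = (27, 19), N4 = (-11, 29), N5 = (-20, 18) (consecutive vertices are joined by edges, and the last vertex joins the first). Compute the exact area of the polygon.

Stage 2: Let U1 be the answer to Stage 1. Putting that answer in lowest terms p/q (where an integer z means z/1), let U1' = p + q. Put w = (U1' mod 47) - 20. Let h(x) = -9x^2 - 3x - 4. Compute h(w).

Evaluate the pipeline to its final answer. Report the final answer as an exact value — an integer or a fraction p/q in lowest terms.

-874

Stage 1: cross terms: (-32*-14 - 24*-6)=592, (24*19 - 27*-14)=834, (27*29 - -11*19)=992, (-11*18 - -20*29)=382, (-20*-6 - -32*18)=696; twice the area = |3496| = 3496; area = 1748; answer 1748
Stage 2: U1 = 1748; threaded value p + q = 1749; w = -10; -9*(-10)^2 - 3*(-10)^1 - 4 = (-900) + (30) + (-4) = -874; answer -874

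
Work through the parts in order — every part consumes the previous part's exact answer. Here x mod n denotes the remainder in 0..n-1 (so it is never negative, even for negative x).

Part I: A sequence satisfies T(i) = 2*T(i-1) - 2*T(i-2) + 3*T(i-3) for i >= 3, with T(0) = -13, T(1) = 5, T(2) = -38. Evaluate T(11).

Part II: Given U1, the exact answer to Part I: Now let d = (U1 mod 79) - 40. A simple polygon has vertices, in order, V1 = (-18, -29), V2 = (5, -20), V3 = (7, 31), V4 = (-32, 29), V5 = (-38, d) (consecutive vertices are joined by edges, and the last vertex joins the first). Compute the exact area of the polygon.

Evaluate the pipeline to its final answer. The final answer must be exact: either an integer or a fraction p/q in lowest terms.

4143/2

Part I: T(3) = 2*(-38) - 2*(5) + 3*(-13) = -125; iterating: T(3)=-125, T(4)=-159, T(5)=-182, T(6)=-421, T(7)=-955, T(8)=-1614, T(9)=-2581, T(10)=-4799, T(11)=-9278; answer -9278
Part II: U1 = -9278; d = 4; cross terms: (-18*-20 - 5*-29)=505, (5*31 - 7*-20)=295, (7*29 - -32*31)=1195, (-32*4 - -38*29)=974, (-38*-29 - -18*4)=1174; twice the area = |4143| = 4143; area = 4143/2; answer 4143/2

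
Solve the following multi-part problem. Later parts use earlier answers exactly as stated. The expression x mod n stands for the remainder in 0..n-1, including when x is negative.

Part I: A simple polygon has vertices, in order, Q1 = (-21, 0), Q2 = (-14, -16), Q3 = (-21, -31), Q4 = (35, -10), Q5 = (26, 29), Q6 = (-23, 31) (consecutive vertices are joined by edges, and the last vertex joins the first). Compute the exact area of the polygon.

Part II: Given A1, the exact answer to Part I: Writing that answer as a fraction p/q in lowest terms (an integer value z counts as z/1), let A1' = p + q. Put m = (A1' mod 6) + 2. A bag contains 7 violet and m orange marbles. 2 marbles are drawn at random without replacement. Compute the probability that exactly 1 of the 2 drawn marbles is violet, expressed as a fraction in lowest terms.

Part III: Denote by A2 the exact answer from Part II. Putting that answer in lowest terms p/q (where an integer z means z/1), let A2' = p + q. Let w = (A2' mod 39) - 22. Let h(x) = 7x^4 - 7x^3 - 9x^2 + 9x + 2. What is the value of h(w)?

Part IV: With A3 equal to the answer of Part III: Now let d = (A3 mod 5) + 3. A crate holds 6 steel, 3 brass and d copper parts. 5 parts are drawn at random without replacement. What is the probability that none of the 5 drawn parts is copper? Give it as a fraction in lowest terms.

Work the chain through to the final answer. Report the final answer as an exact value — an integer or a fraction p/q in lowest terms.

Part I: cross terms: (-21*-16 - -14*0)=336, (-14*-31 - -21*-16)=98, (-21*-10 - 35*-31)=1295, (35*29 - 26*-10)=1275, (26*31 - -23*29)=1473, (-23*0 - -21*31)=651; twice the area = |5128| = 5128; area = 2564; answer 2564
Part II: A1 = 2564; threaded value p + q = 2565; m = 5; total draws C(12,2) = 66; favorable C(7,1)*C(5,1) = 35; P = 35/66; answer 35/66
Part III: A2 = 35/66; threaded value p + q = 101; w = 1; 7*(1)^4 - 7*(1)^3 - 9*(1)^2 + 9*(1)^1 + 2 = (7) + (-7) + (-9) + (9) + (2) = 2; answer 2
Part IV: A3 = 2; d = 5; total draws C(14,5) = 2002; favorable C(9,5) = 126; P = 9/143; answer 9/143

9/143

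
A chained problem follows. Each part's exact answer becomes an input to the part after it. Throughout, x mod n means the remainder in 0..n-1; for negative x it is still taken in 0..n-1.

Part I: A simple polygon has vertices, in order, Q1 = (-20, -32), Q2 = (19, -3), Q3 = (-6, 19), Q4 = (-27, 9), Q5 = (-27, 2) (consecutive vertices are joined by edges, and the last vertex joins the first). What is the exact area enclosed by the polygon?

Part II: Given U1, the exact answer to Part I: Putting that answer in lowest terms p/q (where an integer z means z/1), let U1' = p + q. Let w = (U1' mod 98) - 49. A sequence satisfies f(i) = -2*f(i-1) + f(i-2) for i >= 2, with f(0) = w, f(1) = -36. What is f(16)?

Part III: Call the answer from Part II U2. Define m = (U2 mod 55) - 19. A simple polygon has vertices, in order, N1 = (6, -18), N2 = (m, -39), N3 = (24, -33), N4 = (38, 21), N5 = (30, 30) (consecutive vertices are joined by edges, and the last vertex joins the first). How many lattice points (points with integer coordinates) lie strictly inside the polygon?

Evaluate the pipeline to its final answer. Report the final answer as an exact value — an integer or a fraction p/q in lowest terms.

Part I: cross terms: (-20*-3 - 19*-32)=668, (19*19 - -6*-3)=343, (-6*9 - -27*19)=459, (-27*2 - -27*9)=189, (-27*-32 - -20*2)=904; twice the area = |2563| = 2563; area = 2563/2; answer 2563/2
Part II: U1 = 2563/2; threaded value p + q = 2565; w = -32; f(2) = -2*(-36) + 1*(-32) = 40; iterating: f(2)=40, f(3)=-116, f(4)=272, f(5)=-660, f(6)=1592, f(7)=-3844, f(8)=9280, f(9)=-22404, f(10)=54088, f(11)=-130580, f(12)=315248, f(13)=-761076, f(14)=1837400, f(15)=-4435876, f(16)=10709152; answer 10709152
Part III: U2 = 10709152; m = 28; cross terms: (6*-39 - 28*-18)=270, (28*-33 - 24*-39)=12, (24*21 - 38*-33)=1758, (38*30 - 30*21)=510, (30*-18 - 6*30)=-720; twice the area = |1830| = 1830; area = 915; boundary points = 1 + 2 + 2 + 1 + 24 = 30; strictly interior points = area - boundary/2 + 1 = 901; answer 901

901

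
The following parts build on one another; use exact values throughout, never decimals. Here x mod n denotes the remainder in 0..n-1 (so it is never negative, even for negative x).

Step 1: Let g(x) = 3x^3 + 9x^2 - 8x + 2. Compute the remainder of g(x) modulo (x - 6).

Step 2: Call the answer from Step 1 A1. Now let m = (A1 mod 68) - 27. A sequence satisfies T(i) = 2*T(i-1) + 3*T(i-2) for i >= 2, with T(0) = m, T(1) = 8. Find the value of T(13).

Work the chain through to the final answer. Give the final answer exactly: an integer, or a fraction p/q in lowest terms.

9167348

Step 1: remainder = value at the root: 3*(6)^3 + 9*(6)^2 - 8*(6)^1 + 2 = (648) + (324) + (-48) + (2) = 926; answer 926
Step 2: A1 = 926; m = 15; T(2) = 2*(8) + 3*(15) = 61; iterating: T(2)=61, T(3)=146, T(4)=475, T(5)=1388, T(6)=4201, T(7)=12566, T(8)=37735, T(9)=113168, T(10)=339541, T(11)=1018586, T(12)=3055795, T(13)=9167348; answer 9167348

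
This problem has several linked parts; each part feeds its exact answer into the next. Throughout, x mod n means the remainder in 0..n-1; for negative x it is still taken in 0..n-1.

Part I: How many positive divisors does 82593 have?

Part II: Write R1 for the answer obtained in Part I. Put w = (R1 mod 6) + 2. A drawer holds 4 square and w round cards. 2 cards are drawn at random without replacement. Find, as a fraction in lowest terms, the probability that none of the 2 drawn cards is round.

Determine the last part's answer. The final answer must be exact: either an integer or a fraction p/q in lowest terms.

Part I: 82593 = 3^3 * 7 * 19 * 23; number of divisors = (3+1) * (1+1) * (1+1) * (1+1) = 32; answer 32
Part II: R1 = 32; w = 4; total draws C(8,2) = 28; favorable C(4,2) = 6; P = 3/14; answer 3/14

3/14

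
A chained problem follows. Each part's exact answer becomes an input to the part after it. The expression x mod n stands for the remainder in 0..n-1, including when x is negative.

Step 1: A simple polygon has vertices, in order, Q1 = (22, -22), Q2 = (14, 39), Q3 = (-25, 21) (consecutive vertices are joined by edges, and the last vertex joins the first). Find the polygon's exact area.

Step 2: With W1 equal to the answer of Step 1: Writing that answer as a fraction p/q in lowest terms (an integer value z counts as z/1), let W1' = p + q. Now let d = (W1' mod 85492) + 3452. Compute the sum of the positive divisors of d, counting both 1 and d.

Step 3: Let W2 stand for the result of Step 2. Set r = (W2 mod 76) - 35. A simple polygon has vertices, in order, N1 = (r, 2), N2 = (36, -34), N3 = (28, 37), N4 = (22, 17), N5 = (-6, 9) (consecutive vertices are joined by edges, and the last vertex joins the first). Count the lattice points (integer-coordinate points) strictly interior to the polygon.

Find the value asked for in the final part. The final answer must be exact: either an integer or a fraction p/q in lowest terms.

1744

Step 1: cross terms: (22*39 - 14*-22)=1166, (14*21 - -25*39)=1269, (-25*-22 - 22*21)=88; twice the area = |2523| = 2523; area = 2523/2; answer 2523/2
Step 2: W1 = 2523/2; threaded value p + q = 2525; d = 5977; 5977 = 43 * 139; sigma = (1 + 43) * (1 + 139) = 44 * 140 = 6160; answer 6160
Step 3: W2 = 6160; r = -31; cross terms: (-31*-34 - 36*2)=982, (36*37 - 28*-34)=2284, (28*17 - 22*37)=-338, (22*9 - -6*17)=300, (-6*2 - -31*9)=267; twice the area = |3495| = 3495; area = 3495/2; boundary points = 1 + 1 + 2 + 4 + 1 = 9; strictly interior points = area - boundary/2 + 1 = 1744; answer 1744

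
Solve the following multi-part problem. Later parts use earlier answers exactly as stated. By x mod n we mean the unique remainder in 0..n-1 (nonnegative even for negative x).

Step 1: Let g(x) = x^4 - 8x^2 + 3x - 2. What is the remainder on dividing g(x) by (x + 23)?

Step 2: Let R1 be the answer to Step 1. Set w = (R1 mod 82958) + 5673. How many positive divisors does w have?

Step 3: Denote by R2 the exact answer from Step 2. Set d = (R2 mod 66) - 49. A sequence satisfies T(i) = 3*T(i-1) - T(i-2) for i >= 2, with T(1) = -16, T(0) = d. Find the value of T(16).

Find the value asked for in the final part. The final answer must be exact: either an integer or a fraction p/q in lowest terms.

924776

Step 1: remainder = value at the root: 1*(-23)^4 - 8*(-23)^2 + 3*(-23)^1 - 2 = (279841) + (-4232) + (-69) + (-2) = 275538; answer 275538
Step 2: R1 = 275538; w = 32337; 32337 = 3^2 * 3593; number of divisors = (2+1) * (1+1) = 6; answer 6
Step 3: R2 = 6; d = -43; T(2) = 3*(-16) - 1*(-43) = -5; iterating: T(2)=-5, T(3)=1, T(4)=8, T(5)=23, T(6)=61, T(7)=160, T(8)=419, T(9)=1097, T(10)=2872, T(11)=7519, T(12)=19685, T(13)=51536, T(14)=134923, T(15)=353233, T(16)=924776; answer 924776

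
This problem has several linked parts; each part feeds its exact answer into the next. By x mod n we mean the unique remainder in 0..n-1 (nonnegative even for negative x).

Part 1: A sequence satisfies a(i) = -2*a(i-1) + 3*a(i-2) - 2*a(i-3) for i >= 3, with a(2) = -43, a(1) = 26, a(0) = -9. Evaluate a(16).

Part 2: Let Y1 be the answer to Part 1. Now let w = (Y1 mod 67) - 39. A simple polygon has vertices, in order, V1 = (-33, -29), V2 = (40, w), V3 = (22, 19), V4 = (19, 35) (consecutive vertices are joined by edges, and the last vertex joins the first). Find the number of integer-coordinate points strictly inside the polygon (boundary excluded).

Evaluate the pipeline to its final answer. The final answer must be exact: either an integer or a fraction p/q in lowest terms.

Part 1: a(3) = -2*(-43) + 3*(26) - 2*(-9) = 182; iterating: a(3)=182, a(4)=-545, a(5)=1722, a(6)=-5443, a(7)=17142, a(8)=-54057, a(9)=170426, a(10)=-537307, a(11)=1694006, a(12)=-5340785, a(13)=16838202, a(14)=-53086771, a(15)=167369718, a(16)=-527676153; answer -527676153
Part 2: Y1 = -527676153; w = -4; cross terms: (-33*-4 - 40*-29)=1292, (40*19 - 22*-4)=848, (22*35 - 19*19)=409, (19*-29 - -33*35)=604; twice the area = |3153| = 3153; area = 3153/2; boundary points = 1 + 1 + 1 + 4 = 7; strictly interior points = area - boundary/2 + 1 = 1574; answer 1574

1574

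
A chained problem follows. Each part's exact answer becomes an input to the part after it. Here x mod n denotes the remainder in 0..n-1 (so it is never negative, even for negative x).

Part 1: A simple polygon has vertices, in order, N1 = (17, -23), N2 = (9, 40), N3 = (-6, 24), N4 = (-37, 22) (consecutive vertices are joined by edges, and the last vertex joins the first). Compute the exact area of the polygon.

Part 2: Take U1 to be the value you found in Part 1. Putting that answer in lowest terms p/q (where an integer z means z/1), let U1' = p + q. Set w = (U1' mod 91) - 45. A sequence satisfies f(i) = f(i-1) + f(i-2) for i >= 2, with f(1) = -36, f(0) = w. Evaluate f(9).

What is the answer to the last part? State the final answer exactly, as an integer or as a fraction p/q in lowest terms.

-1854

Part 1: cross terms: (17*40 - 9*-23)=887, (9*24 - -6*40)=456, (-6*22 - -37*24)=756, (-37*-23 - 17*22)=477; twice the area = |2576| = 2576; area = 1288; answer 1288
Part 2: U1 = 1288; threaded value p + q = 1289; w = -30; f(2) = 1*(-36) + 1*(-30) = -66; iterating: f(2)=-66, f(3)=-102, f(4)=-168, f(5)=-270, f(6)=-438, f(7)=-708, f(8)=-1146, f(9)=-1854; answer -1854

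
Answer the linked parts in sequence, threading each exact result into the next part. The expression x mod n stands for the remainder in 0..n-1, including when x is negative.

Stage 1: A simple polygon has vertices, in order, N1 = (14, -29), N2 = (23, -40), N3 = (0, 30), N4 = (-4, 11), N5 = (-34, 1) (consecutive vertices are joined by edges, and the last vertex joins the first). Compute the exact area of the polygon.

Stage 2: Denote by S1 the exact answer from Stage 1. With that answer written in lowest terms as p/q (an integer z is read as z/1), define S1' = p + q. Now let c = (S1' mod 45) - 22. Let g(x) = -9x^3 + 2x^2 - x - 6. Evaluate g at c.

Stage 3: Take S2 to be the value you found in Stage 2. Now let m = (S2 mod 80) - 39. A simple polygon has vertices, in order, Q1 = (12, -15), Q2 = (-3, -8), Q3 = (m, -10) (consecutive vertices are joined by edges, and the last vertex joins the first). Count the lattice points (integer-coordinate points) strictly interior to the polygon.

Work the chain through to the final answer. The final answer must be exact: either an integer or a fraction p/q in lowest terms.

Stage 1: cross terms: (14*-40 - 23*-29)=107, (23*30 - 0*-40)=690, (0*11 - -4*30)=120, (-4*1 - -34*11)=370, (-34*-29 - 14*1)=972; twice the area = |2259| = 2259; area = 2259/2; answer 2259/2
Stage 2: S1 = 2259/2; threaded value p + q = 2261; c = -11; -9*(-11)^3 + 2*(-11)^2 - 1*(-11)^1 - 6 = (11979) + (242) + (11) + (-6) = 12226; answer 12226
Stage 3: S2 = 12226; m = 27; cross terms: (12*-8 - -3*-15)=-141, (-3*-10 - 27*-8)=246, (27*-15 - 12*-10)=-285; twice the area = |-180| = 180; area = 90; boundary points = 1 + 2 + 5 = 8; strictly interior points = area - boundary/2 + 1 = 87; answer 87

87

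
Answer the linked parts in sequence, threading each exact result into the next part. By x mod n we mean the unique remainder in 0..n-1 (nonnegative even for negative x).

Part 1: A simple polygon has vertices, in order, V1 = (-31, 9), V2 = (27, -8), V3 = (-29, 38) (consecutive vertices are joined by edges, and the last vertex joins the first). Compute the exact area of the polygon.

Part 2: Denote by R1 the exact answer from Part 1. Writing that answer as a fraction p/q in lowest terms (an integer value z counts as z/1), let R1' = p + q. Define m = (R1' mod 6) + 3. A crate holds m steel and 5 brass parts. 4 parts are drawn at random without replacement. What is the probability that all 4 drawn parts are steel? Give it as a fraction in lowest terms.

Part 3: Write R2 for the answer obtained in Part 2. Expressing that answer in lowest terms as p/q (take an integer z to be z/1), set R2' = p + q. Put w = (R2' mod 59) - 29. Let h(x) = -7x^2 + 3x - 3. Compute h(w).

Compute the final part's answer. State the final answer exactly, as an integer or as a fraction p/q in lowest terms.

-2863

Part 1: cross terms: (-31*-8 - 27*9)=5, (27*38 - -29*-8)=794, (-29*9 - -31*38)=917; twice the area = |1716| = 1716; area = 858; answer 858
Part 2: R1 = 858; threaded value p + q = 859; m = 4; total draws C(9,4) = 126; favorable C(4,4) = 1; P = 1/126; answer 1/126
Part 3: R2 = 1/126; threaded value p + q = 127; w = -20; -7*(-20)^2 + 3*(-20)^1 - 3 = (-2800) + (-60) + (-3) = -2863; answer -2863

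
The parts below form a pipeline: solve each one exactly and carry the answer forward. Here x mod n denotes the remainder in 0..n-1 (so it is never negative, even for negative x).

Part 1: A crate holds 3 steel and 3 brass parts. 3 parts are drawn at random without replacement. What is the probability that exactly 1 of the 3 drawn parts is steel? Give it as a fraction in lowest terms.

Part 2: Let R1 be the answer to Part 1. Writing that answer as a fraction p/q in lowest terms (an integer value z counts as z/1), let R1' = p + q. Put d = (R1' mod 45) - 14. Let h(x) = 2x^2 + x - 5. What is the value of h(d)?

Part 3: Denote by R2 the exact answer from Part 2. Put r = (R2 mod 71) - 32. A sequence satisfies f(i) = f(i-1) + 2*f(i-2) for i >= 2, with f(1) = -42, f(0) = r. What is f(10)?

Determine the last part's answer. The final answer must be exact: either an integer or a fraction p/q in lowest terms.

Part 1: total draws C(6,3) = 20; favorable C(3,1)*C(3,2) = 9; P = 9/20; answer 9/20
Part 2: R1 = 9/20; threaded value p + q = 29; d = 15; 2*(15)^2 + 1*(15)^1 - 5 = (450) + (15) + (-5) = 460; answer 460
Part 3: R2 = 460; r = 2; f(2) = 1*(-42) + 2*(2) = -38; iterating: f(2)=-38, f(3)=-122, f(4)=-198, f(5)=-442, f(6)=-838, f(7)=-1722, f(8)=-3398, f(9)=-6842, f(10)=-13638; answer -13638

-13638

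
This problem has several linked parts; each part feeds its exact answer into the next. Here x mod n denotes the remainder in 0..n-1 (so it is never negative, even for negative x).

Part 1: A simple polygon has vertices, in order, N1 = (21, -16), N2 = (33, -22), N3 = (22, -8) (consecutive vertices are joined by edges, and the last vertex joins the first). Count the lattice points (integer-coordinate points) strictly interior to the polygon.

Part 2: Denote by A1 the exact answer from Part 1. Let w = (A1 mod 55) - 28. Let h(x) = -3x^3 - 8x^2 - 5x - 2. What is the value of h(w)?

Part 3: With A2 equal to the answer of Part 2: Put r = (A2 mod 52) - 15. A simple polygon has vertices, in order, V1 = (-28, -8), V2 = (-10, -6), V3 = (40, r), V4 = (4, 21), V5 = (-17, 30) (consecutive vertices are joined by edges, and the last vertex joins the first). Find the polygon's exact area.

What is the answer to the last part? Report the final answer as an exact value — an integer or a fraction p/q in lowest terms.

2131/2

Part 1: cross terms: (21*-22 - 33*-16)=66, (33*-8 - 22*-22)=220, (22*-16 - 21*-8)=-184; twice the area = |102| = 102; area = 51; boundary points = 6 + 1 + 1 = 8; strictly interior points = area - boundary/2 + 1 = 48; answer 48
Part 2: A1 = 48; w = 20; -3*(20)^3 - 8*(20)^2 - 5*(20)^1 - 2 = (-24000) + (-3200) + (-100) + (-2) = -27302; answer -27302
Part 3: A2 = -27302; r = 35; cross terms: (-28*-6 - -10*-8)=88, (-10*35 - 40*-6)=-110, (40*21 - 4*35)=700, (4*30 - -17*21)=477, (-17*-8 - -28*30)=976; twice the area = |2131| = 2131; area = 2131/2; answer 2131/2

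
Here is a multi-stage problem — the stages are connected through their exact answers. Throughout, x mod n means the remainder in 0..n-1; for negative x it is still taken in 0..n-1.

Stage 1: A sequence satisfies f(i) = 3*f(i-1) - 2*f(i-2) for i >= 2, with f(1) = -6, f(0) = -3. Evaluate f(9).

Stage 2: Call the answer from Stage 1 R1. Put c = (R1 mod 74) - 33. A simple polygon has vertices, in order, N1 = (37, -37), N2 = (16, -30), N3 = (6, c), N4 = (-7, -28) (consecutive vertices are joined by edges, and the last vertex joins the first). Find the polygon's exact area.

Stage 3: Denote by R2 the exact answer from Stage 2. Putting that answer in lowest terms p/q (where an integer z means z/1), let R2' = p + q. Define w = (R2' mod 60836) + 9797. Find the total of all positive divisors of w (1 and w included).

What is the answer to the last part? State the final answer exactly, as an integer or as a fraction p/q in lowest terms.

28224

Stage 1: f(2) = 3*(-6) - 2*(-3) = -12; iterating: f(2)=-12, f(3)=-24, f(4)=-48, f(5)=-96, f(6)=-192, f(7)=-384, f(8)=-768, f(9)=-1536; answer -1536
Stage 2: R1 = -1536; c = -15; cross terms: (37*-30 - 16*-37)=-518, (16*-15 - 6*-30)=-60, (6*-28 - -7*-15)=-273, (-7*-37 - 37*-28)=1295; twice the area = |444| = 444; area = 222; answer 222
Stage 3: R2 = 222; threaded value p + q = 223; w = 10020; 10020 = 2^2 * 3 * 5 * 167; sigma = (1 + 2 + 4) * (1 + 3) * (1 + 5) * (1 + 167) = 7 * 4 * 6 * 168 = 28224; answer 28224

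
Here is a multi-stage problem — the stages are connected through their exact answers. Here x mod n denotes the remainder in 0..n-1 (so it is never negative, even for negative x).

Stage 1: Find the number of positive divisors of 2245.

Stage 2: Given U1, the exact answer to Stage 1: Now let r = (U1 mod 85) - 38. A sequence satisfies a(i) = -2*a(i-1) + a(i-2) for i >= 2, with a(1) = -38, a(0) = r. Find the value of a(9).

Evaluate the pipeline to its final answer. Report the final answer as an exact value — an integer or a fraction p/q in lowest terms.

-23558

Stage 1: 2245 = 5 * 449; number of divisors = (1+1) * (1+1) = 4; answer 4
Stage 2: U1 = 4; r = -34; a(2) = -2*(-38) + 1*(-34) = 42; iterating: a(2)=42, a(3)=-122, a(4)=286, a(5)=-694, a(6)=1674, a(7)=-4042, a(8)=9758, a(9)=-23558; answer -23558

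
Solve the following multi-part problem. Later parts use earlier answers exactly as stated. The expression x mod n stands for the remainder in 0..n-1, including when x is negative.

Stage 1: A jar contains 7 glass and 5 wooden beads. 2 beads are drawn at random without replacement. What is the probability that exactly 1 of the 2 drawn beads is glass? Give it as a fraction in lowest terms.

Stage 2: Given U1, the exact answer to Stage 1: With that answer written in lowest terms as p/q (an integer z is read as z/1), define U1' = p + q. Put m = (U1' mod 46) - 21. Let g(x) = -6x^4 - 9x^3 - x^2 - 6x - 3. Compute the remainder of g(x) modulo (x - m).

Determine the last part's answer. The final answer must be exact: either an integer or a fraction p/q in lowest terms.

-108939

Stage 1: total draws C(12,2) = 66; favorable C(7,1)*C(5,1) = 35; P = 35/66; answer 35/66
Stage 2: U1 = 35/66; threaded value p + q = 101; m = -12; remainder = value at the root: -6*(-12)^4 - 9*(-12)^3 - 1*(-12)^2 - 6*(-12)^1 - 3 = (-124416) + (15552) + (-144) + (72) + (-3) = -108939; answer -108939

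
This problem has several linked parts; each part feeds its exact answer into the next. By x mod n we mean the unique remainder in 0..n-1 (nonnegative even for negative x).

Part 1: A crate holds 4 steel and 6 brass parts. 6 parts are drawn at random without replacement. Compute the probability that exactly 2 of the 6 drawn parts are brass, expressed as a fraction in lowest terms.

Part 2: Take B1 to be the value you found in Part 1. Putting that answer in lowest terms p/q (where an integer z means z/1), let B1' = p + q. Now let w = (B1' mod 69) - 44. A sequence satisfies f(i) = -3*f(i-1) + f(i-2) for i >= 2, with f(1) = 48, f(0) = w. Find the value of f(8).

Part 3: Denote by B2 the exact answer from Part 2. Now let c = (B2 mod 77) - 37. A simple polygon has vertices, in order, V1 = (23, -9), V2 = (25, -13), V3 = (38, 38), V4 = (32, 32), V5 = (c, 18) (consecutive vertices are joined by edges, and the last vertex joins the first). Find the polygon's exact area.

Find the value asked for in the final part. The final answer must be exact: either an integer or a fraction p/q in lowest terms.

Part 1: total draws C(10,6) = 210; favorable C(6,2)*C(4,4) = 15; P = 1/14; answer 1/14
Part 2: B1 = 1/14; threaded value p + q = 15; w = -29; f(2) = -3*(48) + 1*(-29) = -173; iterating: f(2)=-173, f(3)=567, f(4)=-1874, f(5)=6189, f(6)=-20441, f(7)=67512, f(8)=-222977; answer -222977
Part 3: B2 = -222977; c = -22; cross terms: (23*-13 - 25*-9)=-74, (25*38 - 38*-13)=1444, (38*32 - 32*38)=0, (32*18 - -22*32)=1280, (-22*-9 - 23*18)=-216; twice the area = |2434| = 2434; area = 1217; answer 1217

1217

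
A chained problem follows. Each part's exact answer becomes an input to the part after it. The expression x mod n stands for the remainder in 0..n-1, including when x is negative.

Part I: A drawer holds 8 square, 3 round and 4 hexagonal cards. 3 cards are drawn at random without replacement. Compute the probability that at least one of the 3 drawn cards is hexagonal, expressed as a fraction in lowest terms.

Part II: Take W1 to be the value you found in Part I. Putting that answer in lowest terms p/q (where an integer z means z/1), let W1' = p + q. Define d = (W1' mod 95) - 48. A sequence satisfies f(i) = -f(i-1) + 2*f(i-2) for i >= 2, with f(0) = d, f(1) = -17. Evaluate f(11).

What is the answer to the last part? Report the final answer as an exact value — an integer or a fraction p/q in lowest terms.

-15703

Part I: total draws C(15,3) = 455; complement C(11,3) = 165; favorable 455 - 165 = 290; P = 58/91; answer 58/91
Part II: W1 = 58/91; threaded value p + q = 149; d = 6; f(2) = -1*(-17) + 2*(6) = 29; iterating: f(2)=29, f(3)=-63, f(4)=121, f(5)=-247, f(6)=489, f(7)=-983, f(8)=1961, f(9)=-3927, f(10)=7849, f(11)=-15703; answer -15703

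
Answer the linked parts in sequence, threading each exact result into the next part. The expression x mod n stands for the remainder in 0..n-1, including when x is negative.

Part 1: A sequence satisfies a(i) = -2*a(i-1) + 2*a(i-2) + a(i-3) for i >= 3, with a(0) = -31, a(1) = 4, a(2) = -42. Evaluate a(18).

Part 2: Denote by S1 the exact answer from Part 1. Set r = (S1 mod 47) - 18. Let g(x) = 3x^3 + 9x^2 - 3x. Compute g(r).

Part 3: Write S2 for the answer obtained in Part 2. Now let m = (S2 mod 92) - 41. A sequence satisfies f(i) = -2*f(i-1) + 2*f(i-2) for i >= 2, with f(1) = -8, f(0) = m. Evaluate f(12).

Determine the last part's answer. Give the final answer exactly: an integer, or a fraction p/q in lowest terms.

Part 1: a(3) = -2*(-42) + 2*(4) + 1*(-31) = 61; iterating: a(3)=61, a(4)=-202, a(5)=484, a(6)=-1311, a(7)=3388, a(8)=-8914, a(9)=23293, a(10)=-61026, a(11)=159724, a(12)=-418207, a(13)=1094836, a(14)=-2866362, a(15)=7504189, a(16)=-19646266, a(17)=51434548, a(18)=-134657439; answer -134657439
Part 2: S1 = -134657439; r = -13; 3*(-13)^3 + 9*(-13)^2 - 3*(-13)^1 = (-6591) + (1521) + (39) = -5031; answer -5031
Part 3: S2 = -5031; m = -12; f(2) = -2*(-8) + 2*(-12) = -8; iterating: f(2)=-8, f(3)=0, f(4)=-16, f(5)=32, f(6)=-96, f(7)=256, f(8)=-704, f(9)=1920, f(10)=-5248, f(11)=14336, f(12)=-39168; answer -39168

-39168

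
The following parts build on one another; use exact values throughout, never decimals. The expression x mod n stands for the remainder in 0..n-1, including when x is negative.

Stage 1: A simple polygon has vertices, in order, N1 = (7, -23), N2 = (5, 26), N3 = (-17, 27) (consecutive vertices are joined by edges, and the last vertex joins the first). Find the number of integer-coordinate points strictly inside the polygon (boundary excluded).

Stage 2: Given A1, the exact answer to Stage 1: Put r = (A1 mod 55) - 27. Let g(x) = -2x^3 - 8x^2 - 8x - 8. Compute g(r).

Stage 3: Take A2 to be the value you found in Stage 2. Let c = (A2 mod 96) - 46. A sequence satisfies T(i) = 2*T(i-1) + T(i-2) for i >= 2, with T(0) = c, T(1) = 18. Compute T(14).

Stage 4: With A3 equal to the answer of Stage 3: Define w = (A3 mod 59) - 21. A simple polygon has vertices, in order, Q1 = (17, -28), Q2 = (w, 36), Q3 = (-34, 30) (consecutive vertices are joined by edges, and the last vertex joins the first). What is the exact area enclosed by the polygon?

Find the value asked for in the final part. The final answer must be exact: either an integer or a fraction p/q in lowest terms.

Stage 1: cross terms: (7*26 - 5*-23)=297, (5*27 - -17*26)=577, (-17*-23 - 7*27)=202; twice the area = |1076| = 1076; area = 538; boundary points = 1 + 1 + 2 = 4; strictly interior points = area - boundary/2 + 1 = 537; answer 537
Stage 2: A1 = 537; r = 15; -2*(15)^3 - 8*(15)^2 - 8*(15)^1 - 8 = (-6750) + (-1800) + (-120) + (-8) = -8678; answer -8678
Stage 3: A2 = -8678; c = 12; T(2) = 2*(18) + 1*(12) = 48; iterating: T(2)=48, T(3)=114, T(4)=276, T(5)=666, T(6)=1608, T(7)=3882, T(8)=9372, T(9)=22626, T(10)=54624, T(11)=131874, T(12)=318372, T(13)=768618, T(14)=1855608; answer 1855608
Stage 4: A3 = 1855608; w = 37; cross terms: (17*36 - 37*-28)=1648, (37*30 - -34*36)=2334, (-34*-28 - 17*30)=442; twice the area = |4424| = 4424; area = 2212; answer 2212

2212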